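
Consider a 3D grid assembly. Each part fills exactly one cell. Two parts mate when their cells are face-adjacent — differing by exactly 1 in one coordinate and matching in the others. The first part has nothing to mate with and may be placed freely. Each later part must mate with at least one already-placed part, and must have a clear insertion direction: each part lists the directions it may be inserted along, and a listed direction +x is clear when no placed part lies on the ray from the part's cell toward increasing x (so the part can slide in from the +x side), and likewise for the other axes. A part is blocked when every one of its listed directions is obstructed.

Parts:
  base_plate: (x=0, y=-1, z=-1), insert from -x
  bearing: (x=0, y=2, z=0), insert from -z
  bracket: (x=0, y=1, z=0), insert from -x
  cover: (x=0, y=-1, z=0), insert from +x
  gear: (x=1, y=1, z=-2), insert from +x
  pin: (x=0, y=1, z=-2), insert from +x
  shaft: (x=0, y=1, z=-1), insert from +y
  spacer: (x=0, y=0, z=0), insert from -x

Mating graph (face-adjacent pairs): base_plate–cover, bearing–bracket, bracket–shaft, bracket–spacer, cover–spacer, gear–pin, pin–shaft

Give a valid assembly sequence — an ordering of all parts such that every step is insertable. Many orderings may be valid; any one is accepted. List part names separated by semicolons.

1. shaft@(0, 1, -1) [+y clear] — {shaft}
2. bracket@(0, 1, 0) [-x clear] — {bracket, shaft}
3. spacer@(0, 0, 0) [-x clear] — {bracket, shaft, spacer}
4. cover@(0, -1, 0) [+x clear] — {bracket, cover, shaft, spacer}
5. base_plate@(0, -1, -1) [-x clear] — {base_plate, bracket, cover, shaft, spacer}
6. bearing@(0, 2, 0) [-z clear] — {base_plate, bearing, bracket, cover, shaft, spacer}
7. pin@(0, 1, -2) [+x clear] — {base_plate, bearing, bracket, cover, pin, shaft, spacer}
8. gear@(1, 1, -2) [+x clear] — {base_plate, bearing, bracket, cover, gear, pin, shaft, spacer}

shaft; bracket; spacer; cover; base_plate; bearing; pin; gear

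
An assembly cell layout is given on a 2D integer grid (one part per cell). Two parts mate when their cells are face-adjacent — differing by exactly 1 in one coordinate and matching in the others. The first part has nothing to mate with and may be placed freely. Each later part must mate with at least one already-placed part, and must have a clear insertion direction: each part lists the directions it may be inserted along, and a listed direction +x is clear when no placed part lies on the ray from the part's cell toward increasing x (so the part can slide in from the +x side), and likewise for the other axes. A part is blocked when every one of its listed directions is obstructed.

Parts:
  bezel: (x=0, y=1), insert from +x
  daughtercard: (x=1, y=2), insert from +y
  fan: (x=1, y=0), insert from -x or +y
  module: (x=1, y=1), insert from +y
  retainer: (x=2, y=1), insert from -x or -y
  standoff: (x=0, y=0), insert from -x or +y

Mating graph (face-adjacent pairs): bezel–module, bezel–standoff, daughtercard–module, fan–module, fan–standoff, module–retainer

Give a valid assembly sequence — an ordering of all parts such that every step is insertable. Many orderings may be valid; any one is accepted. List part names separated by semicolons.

1. bezel@(0, 1) [+x clear] — {bezel}
2. standoff@(0, 0) [-x clear] — {bezel, standoff}
3. fan@(1, 0) [+y clear] — {bezel, fan, standoff}
4. module@(1, 1) [+y clear] — {bezel, fan, module, standoff}
5. daughtercard@(1, 2) [+y clear] — {bezel, daughtercard, fan, module, standoff}
6. retainer@(2, 1) [-y clear] — {bezel, daughtercard, fan, module, retainer, standoff}

bezel; standoff; fan; module; daughtercard; retainer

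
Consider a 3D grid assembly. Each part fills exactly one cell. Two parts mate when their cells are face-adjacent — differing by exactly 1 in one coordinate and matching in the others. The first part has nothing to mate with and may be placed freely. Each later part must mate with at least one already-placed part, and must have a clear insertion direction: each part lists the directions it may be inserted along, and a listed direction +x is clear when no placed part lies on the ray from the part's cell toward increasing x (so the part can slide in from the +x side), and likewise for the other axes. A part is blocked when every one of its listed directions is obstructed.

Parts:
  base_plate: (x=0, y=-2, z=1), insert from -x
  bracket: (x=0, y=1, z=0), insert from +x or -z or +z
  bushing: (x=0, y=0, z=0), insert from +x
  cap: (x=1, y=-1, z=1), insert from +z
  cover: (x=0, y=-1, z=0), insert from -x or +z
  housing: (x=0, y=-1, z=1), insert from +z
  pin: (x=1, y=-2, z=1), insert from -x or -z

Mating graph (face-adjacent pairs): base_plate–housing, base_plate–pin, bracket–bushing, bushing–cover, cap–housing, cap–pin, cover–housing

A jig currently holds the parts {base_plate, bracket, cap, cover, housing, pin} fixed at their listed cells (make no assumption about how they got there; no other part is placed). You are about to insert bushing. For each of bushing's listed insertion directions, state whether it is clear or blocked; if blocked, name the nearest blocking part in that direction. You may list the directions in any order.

+x: clear

+x: ray from bushing(0, 0, 0) has no placed part ⇒ clear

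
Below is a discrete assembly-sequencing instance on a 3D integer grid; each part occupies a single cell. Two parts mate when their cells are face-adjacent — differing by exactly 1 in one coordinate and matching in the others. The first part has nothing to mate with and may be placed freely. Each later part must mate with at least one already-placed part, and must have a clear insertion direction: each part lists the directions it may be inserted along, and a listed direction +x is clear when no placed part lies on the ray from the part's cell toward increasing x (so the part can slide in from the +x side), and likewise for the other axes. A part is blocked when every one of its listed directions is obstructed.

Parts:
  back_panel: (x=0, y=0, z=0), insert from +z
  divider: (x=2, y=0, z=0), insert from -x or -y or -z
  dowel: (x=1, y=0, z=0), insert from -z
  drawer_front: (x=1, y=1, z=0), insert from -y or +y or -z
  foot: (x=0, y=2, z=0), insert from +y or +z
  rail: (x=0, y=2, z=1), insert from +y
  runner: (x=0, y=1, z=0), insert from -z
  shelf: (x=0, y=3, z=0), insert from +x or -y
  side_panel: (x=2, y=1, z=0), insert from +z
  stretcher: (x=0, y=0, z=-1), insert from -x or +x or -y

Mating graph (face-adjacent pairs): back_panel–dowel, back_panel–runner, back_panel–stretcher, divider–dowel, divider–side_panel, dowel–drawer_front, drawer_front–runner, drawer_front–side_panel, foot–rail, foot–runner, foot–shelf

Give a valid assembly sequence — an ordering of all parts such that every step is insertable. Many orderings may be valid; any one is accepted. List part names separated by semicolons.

1. rail@(0, 2, 1) [+y clear] — {rail}
2. foot@(0, 2, 0) [+y clear] — {foot, rail}
3. shelf@(0, 3, 0) [+x clear] — {foot, rail, shelf}
4. runner@(0, 1, 0) [-z clear] — {foot, rail, runner, shelf}
5. drawer_front@(1, 1, 0) [-y clear] — {drawer_front, foot, rail, runner, shelf}
6. dowel@(1, 0, 0) [-z clear] — {dowel, drawer_front, foot, rail, runner, shelf}
7. back_panel@(0, 0, 0) [+z clear] — {back_panel, dowel, drawer_front, foot, rail, runner, shelf}
8. stretcher@(0, 0, -1) [-x clear] — {back_panel, dowel, drawer_front, foot, rail, runner, shelf, stretcher}
9. divider@(2, 0, 0) [-y clear] — {back_panel, divider, dowel, drawer_front, foot, rail, runner, shelf, stretcher}
10. side_panel@(2, 1, 0) [+z clear] — {back_panel, divider, dowel, drawer_front, foot, rail, runner, shelf, side_panel, stretcher}

rail; foot; shelf; runner; drawer_front; dowel; back_panel; stretcher; divider; side_panel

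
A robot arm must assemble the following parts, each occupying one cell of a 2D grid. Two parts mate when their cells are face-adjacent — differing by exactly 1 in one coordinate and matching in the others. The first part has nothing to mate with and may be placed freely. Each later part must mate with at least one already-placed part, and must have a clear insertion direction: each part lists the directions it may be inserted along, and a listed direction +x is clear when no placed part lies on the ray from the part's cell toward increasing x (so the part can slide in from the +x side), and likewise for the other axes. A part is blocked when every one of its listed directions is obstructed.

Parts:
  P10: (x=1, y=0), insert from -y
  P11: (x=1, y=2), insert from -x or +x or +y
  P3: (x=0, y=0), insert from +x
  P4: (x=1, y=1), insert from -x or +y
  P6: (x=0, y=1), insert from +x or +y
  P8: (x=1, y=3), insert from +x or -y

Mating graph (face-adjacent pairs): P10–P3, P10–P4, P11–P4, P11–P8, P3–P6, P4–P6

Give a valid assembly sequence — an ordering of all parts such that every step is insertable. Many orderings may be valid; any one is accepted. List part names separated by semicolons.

P8; P11; P4; P6; P3; P10

1. P8@(1, 3) [+x clear] — {P8}
2. P11@(1, 2) [-x clear] — {P11, P8}
3. P4@(1, 1) [-x clear] — {P11, P4, P8}
4. P6@(0, 1) [+y clear] — {P11, P4, P6, P8}
5. P3@(0, 0) [+x clear] — {P11, P3, P4, P6, P8}
6. P10@(1, 0) [-y clear] — {P10, P11, P3, P4, P6, P8}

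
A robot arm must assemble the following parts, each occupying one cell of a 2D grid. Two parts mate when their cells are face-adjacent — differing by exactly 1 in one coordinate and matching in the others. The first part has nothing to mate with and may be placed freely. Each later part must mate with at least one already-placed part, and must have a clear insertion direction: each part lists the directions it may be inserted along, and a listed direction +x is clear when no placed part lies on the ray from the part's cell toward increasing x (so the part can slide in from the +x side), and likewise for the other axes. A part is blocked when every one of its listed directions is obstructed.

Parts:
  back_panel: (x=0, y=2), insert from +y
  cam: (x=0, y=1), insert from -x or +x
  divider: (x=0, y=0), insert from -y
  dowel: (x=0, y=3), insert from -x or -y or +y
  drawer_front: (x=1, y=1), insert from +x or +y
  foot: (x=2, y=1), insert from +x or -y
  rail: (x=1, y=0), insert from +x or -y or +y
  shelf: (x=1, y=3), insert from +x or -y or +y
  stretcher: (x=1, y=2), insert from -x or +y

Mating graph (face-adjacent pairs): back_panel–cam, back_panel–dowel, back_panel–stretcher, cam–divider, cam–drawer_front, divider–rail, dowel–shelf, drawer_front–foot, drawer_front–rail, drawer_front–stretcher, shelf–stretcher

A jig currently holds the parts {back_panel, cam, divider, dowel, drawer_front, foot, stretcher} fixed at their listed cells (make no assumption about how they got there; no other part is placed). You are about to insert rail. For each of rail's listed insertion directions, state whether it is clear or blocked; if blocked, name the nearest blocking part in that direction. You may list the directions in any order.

+x: clear; +y: blocked by drawer_front; -y: clear

+x: ray from rail(1, 0) has no placed part ⇒ clear
-y: ray from rail(1, 0) has no placed part ⇒ clear
+y: nearest on ray is drawer_front@(1, 1) ⇒ blocked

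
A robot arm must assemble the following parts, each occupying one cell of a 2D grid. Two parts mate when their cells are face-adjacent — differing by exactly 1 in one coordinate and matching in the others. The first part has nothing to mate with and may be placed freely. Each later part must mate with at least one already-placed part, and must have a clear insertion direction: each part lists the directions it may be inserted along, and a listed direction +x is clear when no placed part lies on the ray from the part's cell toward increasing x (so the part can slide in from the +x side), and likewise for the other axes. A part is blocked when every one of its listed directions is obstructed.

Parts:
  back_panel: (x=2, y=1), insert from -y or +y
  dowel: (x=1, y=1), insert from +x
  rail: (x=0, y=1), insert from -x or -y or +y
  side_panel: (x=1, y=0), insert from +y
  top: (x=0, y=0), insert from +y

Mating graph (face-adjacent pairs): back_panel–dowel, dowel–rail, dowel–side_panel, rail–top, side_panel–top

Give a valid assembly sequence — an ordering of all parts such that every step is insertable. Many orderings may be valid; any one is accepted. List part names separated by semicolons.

1. top@(0, 0) [+y clear] — {top}
2. side_panel@(1, 0) [+y clear] — {side_panel, top}
3. dowel@(1, 1) [+x clear] — {dowel, side_panel, top}
4. back_panel@(2, 1) [-y clear] — {back_panel, dowel, side_panel, top}
5. rail@(0, 1) [-x clear] — {back_panel, dowel, rail, side_panel, top}

top; side_panel; dowel; back_panel; rail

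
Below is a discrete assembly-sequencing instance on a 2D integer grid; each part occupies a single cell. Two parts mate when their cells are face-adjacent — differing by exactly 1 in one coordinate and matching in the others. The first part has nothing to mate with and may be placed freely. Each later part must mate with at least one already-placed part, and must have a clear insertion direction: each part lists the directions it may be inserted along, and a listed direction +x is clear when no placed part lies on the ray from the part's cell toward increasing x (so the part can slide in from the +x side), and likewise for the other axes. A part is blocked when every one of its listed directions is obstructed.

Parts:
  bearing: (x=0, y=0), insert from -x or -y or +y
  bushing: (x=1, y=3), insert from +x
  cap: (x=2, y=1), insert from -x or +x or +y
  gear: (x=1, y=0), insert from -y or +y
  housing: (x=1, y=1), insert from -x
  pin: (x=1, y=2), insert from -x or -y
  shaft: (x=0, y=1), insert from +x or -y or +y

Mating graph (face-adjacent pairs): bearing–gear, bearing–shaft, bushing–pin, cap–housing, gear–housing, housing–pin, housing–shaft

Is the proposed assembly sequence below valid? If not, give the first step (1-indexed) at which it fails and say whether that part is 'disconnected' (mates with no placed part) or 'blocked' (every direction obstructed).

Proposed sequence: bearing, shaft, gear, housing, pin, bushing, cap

1. bearing@(0, 0) [-x clear] — {bearing}
2. shaft@(0, 1) [+x clear] — {bearing, shaft}
3. gear@(1, 0) [-y clear] — {bearing, gear, shaft}
4. housing@(1, 1) — -x all obstructed ⇒ blocked

Invalid at step 4 (blocked)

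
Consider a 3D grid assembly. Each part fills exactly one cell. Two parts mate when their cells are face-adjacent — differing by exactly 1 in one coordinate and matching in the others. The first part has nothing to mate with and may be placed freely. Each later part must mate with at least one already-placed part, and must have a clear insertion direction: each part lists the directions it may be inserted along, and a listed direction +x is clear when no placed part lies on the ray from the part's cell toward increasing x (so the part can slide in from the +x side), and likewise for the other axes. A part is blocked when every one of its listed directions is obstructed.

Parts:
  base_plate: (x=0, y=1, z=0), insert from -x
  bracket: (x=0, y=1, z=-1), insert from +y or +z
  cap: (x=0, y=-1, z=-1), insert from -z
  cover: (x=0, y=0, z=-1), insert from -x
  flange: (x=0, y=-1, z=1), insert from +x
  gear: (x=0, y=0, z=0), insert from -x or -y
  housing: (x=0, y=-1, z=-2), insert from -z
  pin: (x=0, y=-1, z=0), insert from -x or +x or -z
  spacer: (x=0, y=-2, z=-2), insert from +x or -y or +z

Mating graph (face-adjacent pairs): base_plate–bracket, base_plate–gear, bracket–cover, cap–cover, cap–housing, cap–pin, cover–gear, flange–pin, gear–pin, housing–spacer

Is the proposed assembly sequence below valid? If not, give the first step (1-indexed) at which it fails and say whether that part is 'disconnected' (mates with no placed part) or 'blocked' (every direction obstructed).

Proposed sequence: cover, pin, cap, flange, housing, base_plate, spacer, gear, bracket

Invalid at step 2 (disconnected)

1. cover@(0, 0, -1) [-x clear] — {cover}
2. pin@(0, -1, 0) — no placed neighbour ⇒ disconnected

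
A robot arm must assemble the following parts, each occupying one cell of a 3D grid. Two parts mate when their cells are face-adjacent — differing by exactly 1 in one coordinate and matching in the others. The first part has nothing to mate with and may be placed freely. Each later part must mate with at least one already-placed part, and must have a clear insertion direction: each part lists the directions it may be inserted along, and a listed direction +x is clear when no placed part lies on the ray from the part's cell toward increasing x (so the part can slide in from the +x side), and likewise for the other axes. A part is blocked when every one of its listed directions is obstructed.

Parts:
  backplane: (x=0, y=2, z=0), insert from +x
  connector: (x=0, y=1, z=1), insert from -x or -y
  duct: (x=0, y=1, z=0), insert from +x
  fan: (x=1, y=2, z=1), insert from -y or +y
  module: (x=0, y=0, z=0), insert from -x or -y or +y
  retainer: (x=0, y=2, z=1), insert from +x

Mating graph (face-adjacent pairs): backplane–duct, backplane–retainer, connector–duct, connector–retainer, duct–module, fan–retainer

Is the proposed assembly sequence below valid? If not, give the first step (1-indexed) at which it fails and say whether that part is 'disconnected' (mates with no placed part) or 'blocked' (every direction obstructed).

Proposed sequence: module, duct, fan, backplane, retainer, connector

Invalid at step 3 (disconnected)

1. module@(0, 0, 0) [-x clear] — {module}
2. duct@(0, 1, 0) [+x clear] — {duct, module}
3. fan@(1, 2, 1) — no placed neighbour ⇒ disconnected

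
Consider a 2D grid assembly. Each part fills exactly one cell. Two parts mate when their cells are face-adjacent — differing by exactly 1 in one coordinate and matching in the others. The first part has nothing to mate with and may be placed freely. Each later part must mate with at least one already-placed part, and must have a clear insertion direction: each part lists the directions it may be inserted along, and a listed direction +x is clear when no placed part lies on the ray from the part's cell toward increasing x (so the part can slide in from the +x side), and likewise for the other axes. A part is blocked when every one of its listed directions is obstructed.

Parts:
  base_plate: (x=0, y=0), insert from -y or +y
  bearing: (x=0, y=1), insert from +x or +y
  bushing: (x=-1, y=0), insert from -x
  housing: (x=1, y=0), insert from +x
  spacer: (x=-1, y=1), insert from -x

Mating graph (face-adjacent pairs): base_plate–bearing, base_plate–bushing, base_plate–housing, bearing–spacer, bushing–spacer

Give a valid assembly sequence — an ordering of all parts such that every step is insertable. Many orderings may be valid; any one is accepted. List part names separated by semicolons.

1. base_plate@(0, 0) [-y clear] — {base_plate}
2. bearing@(0, 1) [+x clear] — {base_plate, bearing}
3. spacer@(-1, 1) [-x clear] — {base_plate, bearing, spacer}
4. bushing@(-1, 0) [-x clear] — {base_plate, bearing, bushing, spacer}
5. housing@(1, 0) [+x clear] — {base_plate, bearing, bushing, housing, spacer}

base_plate; bearing; spacer; bushing; housing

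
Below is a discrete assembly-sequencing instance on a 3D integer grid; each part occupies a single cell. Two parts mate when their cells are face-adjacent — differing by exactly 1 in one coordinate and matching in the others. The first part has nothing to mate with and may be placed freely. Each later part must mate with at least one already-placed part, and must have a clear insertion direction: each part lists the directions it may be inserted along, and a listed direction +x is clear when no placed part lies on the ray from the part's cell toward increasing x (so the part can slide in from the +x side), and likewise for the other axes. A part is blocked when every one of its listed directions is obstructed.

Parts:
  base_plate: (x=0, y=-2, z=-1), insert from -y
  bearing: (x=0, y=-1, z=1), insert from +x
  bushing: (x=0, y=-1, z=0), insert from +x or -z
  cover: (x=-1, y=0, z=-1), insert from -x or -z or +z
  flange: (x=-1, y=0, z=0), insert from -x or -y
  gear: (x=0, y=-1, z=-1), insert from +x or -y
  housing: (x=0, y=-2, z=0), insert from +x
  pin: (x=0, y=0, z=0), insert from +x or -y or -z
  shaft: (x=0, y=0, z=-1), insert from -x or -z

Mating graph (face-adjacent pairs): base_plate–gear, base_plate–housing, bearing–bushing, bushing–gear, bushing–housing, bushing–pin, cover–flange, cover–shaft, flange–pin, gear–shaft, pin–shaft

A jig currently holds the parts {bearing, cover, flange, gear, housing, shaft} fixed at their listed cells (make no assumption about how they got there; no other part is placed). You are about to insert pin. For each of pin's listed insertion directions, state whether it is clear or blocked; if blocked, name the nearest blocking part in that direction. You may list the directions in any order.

+x: ray from pin(0, 0, 0) has no placed part ⇒ clear
-y: nearest on ray is housing@(0, -2, 0) ⇒ blocked
-z: nearest on ray is shaft@(0, 0, -1) ⇒ blocked

+x: clear; -y: blocked by housing; -z: blocked by shaft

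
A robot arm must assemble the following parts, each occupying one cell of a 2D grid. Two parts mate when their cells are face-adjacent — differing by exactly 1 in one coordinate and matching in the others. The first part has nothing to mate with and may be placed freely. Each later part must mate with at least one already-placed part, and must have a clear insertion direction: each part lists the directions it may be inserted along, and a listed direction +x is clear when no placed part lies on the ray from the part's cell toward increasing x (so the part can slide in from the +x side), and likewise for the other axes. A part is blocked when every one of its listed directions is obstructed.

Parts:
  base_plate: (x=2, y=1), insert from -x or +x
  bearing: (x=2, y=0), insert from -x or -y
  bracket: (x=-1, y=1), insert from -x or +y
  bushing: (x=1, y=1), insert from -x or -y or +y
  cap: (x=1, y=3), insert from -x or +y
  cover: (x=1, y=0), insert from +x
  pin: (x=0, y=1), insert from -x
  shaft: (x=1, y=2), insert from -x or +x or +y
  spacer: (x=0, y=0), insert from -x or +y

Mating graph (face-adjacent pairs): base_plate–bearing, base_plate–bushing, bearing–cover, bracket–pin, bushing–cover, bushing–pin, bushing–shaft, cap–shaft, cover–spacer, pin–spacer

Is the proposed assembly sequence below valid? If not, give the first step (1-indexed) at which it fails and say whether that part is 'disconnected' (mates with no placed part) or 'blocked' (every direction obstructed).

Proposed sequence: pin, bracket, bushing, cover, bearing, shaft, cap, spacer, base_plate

1. pin@(0, 1) [-x clear] — {pin}
2. bracket@(-1, 1) [-x clear] — {bracket, pin}
3. bushing@(1, 1) [-y clear] — {bracket, bushing, pin}
4. cover@(1, 0) [+x clear] — {bracket, bushing, cover, pin}
5. bearing@(2, 0) [-y clear] — {bearing, bracket, bushing, cover, pin}
6. shaft@(1, 2) [-x clear] — {bearing, bracket, bushing, cover, pin, shaft}
7. cap@(1, 3) [-x clear] — {bearing, bracket, bushing, cap, cover, pin, shaft}
8. spacer@(0, 0) [-x clear] — {bearing, bracket, bushing, cap, cover, pin, shaft, spacer}
9. base_plate@(2, 1) [+x clear] — {base_plate, bearing, bracket, bushing, cap, cover, pin, shaft, spacer}

Valid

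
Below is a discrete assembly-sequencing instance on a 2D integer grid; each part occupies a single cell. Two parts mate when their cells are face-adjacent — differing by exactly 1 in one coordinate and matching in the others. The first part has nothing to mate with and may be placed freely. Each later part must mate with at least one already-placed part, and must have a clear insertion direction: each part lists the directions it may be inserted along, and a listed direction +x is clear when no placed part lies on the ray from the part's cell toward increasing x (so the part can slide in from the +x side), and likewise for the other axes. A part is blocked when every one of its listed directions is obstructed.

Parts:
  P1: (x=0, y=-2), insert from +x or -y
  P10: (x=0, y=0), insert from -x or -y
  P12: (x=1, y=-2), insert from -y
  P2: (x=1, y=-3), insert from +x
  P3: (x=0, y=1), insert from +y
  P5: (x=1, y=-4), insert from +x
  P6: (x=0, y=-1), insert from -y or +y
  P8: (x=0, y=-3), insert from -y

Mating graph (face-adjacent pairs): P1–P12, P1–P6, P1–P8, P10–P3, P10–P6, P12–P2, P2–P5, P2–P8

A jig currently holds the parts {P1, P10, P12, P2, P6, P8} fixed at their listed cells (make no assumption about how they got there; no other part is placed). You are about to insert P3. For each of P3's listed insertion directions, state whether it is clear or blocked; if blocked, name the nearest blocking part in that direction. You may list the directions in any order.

+y: clear

+y: ray from P3(0, 1) has no placed part ⇒ clear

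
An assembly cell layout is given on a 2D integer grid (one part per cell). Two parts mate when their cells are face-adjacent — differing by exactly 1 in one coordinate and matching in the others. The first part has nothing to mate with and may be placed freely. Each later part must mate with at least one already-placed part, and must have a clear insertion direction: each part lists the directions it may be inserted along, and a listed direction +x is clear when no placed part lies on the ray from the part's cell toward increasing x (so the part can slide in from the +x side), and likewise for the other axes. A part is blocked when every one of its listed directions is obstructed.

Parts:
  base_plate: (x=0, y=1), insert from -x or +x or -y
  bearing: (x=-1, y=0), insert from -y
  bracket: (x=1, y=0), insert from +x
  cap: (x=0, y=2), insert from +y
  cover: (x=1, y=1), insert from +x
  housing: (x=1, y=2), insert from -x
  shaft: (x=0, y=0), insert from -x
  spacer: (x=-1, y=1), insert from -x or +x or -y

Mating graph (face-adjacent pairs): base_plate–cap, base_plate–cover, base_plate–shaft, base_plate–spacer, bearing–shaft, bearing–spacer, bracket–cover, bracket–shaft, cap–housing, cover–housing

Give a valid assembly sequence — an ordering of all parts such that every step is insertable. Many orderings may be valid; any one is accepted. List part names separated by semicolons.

1. spacer@(-1, 1) [-x clear] — {spacer}
2. base_plate@(0, 1) [+x clear] — {base_plate, spacer}
3. shaft@(0, 0) [-x clear] — {base_plate, shaft, spacer}
4. bearing@(-1, 0) [-y clear] — {base_plate, bearing, shaft, spacer}
5. bracket@(1, 0) [+x clear] — {base_plate, bearing, bracket, shaft, spacer}
6. cover@(1, 1) [+x clear] — {base_plate, bearing, bracket, cover, shaft, spacer}
7. housing@(1, 2) [-x clear] — {base_plate, bearing, bracket, cover, housing, shaft, spacer}
8. cap@(0, 2) [+y clear] — {base_plate, bearing, bracket, cap, cover, housing, shaft, spacer}

spacer; base_plate; shaft; bearing; bracket; cover; housing; cap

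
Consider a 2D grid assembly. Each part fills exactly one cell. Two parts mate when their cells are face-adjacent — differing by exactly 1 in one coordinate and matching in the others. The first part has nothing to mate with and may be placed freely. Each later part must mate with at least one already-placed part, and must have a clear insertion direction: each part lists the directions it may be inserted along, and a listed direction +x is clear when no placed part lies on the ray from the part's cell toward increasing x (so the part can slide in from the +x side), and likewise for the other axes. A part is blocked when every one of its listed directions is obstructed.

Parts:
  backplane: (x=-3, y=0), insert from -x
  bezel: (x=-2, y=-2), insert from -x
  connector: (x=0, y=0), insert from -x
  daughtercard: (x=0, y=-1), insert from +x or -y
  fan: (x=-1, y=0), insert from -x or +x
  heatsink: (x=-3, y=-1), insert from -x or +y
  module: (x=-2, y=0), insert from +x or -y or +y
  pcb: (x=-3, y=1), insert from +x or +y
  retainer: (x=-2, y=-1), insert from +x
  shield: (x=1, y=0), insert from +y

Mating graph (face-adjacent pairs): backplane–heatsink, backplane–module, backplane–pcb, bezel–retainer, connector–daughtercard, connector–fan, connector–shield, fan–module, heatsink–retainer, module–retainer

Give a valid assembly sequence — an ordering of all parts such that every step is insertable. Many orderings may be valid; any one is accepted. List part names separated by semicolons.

1. shield@(1, 0) [+y clear] — {shield}
2. connector@(0, 0) [-x clear] — {connector, shield}
3. fan@(-1, 0) [-x clear] — {connector, fan, shield}
4. module@(-2, 0) [-y clear] — {connector, fan, module, shield}
5. backplane@(-3, 0) [-x clear] — {backplane, connector, fan, module, shield}
6. heatsink@(-3, -1) [-x clear] — {backplane, connector, fan, heatsink, module, shield}
7. pcb@(-3, 1) [+x clear] — {backplane, connector, fan, heatsink, module, pcb, shield}
8. retainer@(-2, -1) [+x clear] — {backplane, connector, fan, heatsink, module, pcb, retainer, shield}
9. bezel@(-2, -2) [-x clear] — {backplane, bezel, connector, fan, heatsink, module, pcb, retainer, shield}
10. daughtercard@(0, -1) [+x clear] — {backplane, bezel, connector, daughtercard, fan, heatsink, module, pcb, retainer, shield}

shield; connector; fan; module; backplane; heatsink; pcb; retainer; bezel; daughtercard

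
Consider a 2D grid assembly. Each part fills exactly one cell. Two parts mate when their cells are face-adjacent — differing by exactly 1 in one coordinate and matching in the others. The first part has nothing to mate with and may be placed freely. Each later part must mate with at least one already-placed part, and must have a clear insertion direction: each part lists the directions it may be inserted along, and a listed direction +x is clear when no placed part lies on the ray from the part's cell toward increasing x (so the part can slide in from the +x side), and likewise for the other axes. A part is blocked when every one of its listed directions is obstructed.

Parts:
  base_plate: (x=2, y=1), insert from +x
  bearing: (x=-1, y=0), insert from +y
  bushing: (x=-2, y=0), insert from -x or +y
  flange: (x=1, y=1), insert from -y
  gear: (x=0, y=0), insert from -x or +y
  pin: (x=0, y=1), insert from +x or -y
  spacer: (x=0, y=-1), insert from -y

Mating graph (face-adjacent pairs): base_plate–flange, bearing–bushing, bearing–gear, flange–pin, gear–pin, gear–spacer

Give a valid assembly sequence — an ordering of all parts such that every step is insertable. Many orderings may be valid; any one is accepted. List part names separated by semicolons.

1. bushing@(-2, 0) [-x clear] — {bushing}
2. bearing@(-1, 0) [+y clear] — {bearing, bushing}
3. gear@(0, 0) [+y clear] — {bearing, bushing, gear}
4. pin@(0, 1) [+x clear] — {bearing, bushing, gear, pin}
5. flange@(1, 1) [-y clear] — {bearing, bushing, flange, gear, pin}
6. base_plate@(2, 1) [+x clear] — {base_plate, bearing, bushing, flange, gear, pin}
7. spacer@(0, -1) [-y clear] — {base_plate, bearing, bushing, flange, gear, pin, spacer}

bushing; bearing; gear; pin; flange; base_plate; spacer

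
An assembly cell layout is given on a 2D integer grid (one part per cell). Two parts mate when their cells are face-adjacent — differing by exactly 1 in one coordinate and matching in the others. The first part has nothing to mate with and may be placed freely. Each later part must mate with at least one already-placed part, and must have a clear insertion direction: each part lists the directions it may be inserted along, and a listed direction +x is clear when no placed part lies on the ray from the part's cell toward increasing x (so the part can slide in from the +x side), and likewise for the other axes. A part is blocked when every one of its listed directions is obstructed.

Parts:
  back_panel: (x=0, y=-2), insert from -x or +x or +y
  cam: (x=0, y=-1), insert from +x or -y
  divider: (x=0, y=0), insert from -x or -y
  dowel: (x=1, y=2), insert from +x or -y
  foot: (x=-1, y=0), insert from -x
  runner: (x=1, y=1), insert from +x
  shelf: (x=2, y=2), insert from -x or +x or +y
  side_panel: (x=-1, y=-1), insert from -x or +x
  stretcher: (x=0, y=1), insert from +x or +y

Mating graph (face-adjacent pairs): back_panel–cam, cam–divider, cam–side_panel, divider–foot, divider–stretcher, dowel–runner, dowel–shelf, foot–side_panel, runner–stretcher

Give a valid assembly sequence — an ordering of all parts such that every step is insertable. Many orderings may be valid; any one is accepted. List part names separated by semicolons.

back_panel; cam; side_panel; divider; stretcher; runner; dowel; foot; shelf

1. back_panel@(0, -2) [-x clear] — {back_panel}
2. cam@(0, -1) [+x clear] — {back_panel, cam}
3. side_panel@(-1, -1) [-x clear] — {back_panel, cam, side_panel}
4. divider@(0, 0) [-x clear] — {back_panel, cam, divider, side_panel}
5. stretcher@(0, 1) [+x clear] — {back_panel, cam, divider, side_panel, stretcher}
6. runner@(1, 1) [+x clear] — {back_panel, cam, divider, runner, side_panel, stretcher}
7. dowel@(1, 2) [+x clear] — {back_panel, cam, divider, dowel, runner, side_panel, stretcher}
8. foot@(-1, 0) [-x clear] — {back_panel, cam, divider, dowel, foot, runner, side_panel, stretcher}
9. shelf@(2, 2) [+x clear] — {back_panel, cam, divider, dowel, foot, runner, shelf, side_panel, stretcher}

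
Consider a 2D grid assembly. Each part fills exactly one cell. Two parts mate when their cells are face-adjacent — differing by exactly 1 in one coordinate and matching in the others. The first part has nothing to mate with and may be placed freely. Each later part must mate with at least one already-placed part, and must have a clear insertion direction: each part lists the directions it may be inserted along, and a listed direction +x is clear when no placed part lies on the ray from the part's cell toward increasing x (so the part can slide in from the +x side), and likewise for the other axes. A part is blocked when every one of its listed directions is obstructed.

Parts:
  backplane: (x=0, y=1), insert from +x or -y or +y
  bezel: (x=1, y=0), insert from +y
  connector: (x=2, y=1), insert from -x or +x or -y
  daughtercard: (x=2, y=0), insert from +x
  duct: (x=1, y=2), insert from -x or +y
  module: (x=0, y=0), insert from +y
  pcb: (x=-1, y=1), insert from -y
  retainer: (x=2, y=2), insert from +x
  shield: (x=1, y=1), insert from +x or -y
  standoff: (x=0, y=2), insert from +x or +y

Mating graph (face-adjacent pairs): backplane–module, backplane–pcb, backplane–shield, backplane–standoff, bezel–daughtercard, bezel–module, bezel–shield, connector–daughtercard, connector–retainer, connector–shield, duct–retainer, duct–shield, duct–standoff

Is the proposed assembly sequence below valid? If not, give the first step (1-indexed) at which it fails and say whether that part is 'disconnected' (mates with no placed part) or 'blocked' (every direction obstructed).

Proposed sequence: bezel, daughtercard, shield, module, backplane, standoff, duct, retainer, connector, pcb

1. bezel@(1, 0) [+y clear] — {bezel}
2. daughtercard@(2, 0) [+x clear] — {bezel, daughtercard}
3. shield@(1, 1) [+x clear] — {bezel, daughtercard, shield}
4. module@(0, 0) [+y clear] — {bezel, daughtercard, module, shield}
5. backplane@(0, 1) [+y clear] — {backplane, bezel, daughtercard, module, shield}
6. standoff@(0, 2) [+x clear] — {backplane, bezel, daughtercard, module, shield, standoff}
7. duct@(1, 2) [+y clear] — {backplane, bezel, daughtercard, duct, module, shield, standoff}
8. retainer@(2, 2) [+x clear] — {backplane, bezel, daughtercard, duct, module, retainer, shield, standoff}
9. connector@(2, 1) [+x clear] — {backplane, bezel, connector, daughtercard, duct, module, retainer, shield, standoff}
10. pcb@(-1, 1) [-y clear] — {backplane, bezel, connector, daughtercard, duct, module, pcb, retainer, shield, standoff}

Valid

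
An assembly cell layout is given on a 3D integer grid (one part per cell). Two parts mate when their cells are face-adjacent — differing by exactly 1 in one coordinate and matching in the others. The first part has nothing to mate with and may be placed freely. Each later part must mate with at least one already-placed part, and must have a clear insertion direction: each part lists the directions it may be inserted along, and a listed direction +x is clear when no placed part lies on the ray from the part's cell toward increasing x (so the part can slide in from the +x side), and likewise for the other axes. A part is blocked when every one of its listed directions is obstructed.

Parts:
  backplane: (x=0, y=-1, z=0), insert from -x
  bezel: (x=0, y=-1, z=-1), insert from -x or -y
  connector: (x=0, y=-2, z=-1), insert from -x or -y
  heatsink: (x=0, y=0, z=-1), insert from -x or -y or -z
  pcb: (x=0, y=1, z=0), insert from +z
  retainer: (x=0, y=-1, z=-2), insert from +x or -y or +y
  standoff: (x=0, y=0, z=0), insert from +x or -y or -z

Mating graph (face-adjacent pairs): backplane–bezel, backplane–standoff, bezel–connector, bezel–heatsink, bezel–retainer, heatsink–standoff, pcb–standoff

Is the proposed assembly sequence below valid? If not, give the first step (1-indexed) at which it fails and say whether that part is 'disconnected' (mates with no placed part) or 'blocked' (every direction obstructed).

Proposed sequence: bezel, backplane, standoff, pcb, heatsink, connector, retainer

1. bezel@(0, -1, -1) [-x clear] — {bezel}
2. backplane@(0, -1, 0) [-x clear] — {backplane, bezel}
3. standoff@(0, 0, 0) [+x clear] — {backplane, bezel, standoff}
4. pcb@(0, 1, 0) [+z clear] — {backplane, bezel, pcb, standoff}
5. heatsink@(0, 0, -1) [-x clear] — {backplane, bezel, heatsink, pcb, standoff}
6. connector@(0, -2, -1) [-x clear] — {backplane, bezel, connector, heatsink, pcb, standoff}
7. retainer@(0, -1, -2) [+x clear] — {backplane, bezel, connector, heatsink, pcb, retainer, standoff}

Valid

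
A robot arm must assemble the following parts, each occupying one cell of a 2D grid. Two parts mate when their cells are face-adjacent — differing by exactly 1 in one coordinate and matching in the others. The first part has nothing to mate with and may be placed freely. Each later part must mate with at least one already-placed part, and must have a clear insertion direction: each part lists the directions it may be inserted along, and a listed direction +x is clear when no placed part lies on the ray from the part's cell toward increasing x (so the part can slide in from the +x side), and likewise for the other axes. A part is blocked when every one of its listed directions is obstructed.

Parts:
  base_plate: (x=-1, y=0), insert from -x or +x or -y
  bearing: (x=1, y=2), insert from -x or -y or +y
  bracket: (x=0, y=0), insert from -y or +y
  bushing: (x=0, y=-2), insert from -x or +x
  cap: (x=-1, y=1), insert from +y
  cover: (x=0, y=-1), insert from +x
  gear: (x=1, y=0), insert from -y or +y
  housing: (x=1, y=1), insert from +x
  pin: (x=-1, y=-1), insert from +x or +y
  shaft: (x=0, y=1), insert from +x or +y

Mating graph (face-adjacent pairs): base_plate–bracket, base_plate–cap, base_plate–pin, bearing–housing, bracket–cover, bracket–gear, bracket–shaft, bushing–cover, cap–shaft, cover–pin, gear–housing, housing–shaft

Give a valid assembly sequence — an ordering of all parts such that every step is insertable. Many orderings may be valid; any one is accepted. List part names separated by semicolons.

1. cover@(0, -1) [+x clear] — {cover}
2. bracket@(0, 0) [+y clear] — {bracket, cover}
3. shaft@(0, 1) [+x clear] — {bracket, cover, shaft}
4. bushing@(0, -2) [-x clear] — {bracket, bushing, cover, shaft}
5. gear@(1, 0) [-y clear] — {bracket, bushing, cover, gear, shaft}
6. pin@(-1, -1) [+y clear] — {bracket, bushing, cover, gear, pin, shaft}
7. cap@(-1, 1) [+y clear] — {bracket, bushing, cap, cover, gear, pin, shaft}
8. base_plate@(-1, 0) [-x clear] — {base_plate, bracket, bushing, cap, cover, gear, pin, shaft}
9. housing@(1, 1) [+x clear] — {base_plate, bracket, bushing, cap, cover, gear, housing, pin, shaft}
10. bearing@(1, 2) [-x clear] — {base_plate, bearing, bracket, bushing, cap, cover, gear, housing, pin, shaft}

cover; bracket; shaft; bushing; gear; pin; cap; base_plate; housing; bearing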